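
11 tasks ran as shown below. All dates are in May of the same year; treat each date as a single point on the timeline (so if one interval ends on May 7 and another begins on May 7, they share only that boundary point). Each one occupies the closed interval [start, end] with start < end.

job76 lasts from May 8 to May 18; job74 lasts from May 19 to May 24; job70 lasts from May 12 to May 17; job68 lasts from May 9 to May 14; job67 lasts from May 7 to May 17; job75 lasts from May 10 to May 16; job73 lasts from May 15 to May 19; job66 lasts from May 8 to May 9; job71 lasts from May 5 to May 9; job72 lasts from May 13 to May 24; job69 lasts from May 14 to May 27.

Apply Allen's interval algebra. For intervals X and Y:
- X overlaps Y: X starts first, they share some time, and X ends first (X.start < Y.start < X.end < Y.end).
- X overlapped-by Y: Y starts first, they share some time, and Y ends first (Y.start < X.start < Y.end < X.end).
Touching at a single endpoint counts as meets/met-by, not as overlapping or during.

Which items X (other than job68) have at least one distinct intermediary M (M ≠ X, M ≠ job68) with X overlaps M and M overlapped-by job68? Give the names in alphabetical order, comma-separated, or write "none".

Target job68 = [May 9, May 14].
Intermediaries M with M overlapped-by job68: job70, job72, job75.
Via job70 — items with X overlaps job70: job75.
Via job72 — items with X overlaps job72: job67, job70, job75, job76.
Via job75 — items with X overlaps job75: none.
Union: job67, job70, job75, job76.

job67, job70, job75, job76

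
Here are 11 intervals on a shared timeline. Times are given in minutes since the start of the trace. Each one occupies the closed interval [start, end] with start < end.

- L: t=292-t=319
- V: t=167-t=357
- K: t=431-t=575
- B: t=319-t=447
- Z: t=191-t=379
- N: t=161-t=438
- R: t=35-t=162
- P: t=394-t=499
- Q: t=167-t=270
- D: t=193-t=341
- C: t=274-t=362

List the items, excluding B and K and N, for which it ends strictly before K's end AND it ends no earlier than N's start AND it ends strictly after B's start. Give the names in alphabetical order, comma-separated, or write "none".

C, D, P, V, Z

Conditions: its end is strictly before K's end (X.end < t=575) AND its end is no earlier than N's start (X.end >= t=161) AND its end is strictly after B's start (X.end > t=319).
C: end t=362 < t=575? ✓; end t=362 >= t=161? ✓; end t=362 > t=319? ✓ → yes.
D: end t=341 < t=575? ✓; end t=341 >= t=161? ✓; end t=341 > t=319? ✓ → yes.
L: end t=319 < t=575? ✓; end t=319 >= t=161? ✓; end t=319 > t=319? ✗ → no.
P: end t=499 < t=575? ✓; end t=499 >= t=161? ✓; end t=499 > t=319? ✓ → yes.
Q: end t=270 < t=575? ✓; end t=270 >= t=161? ✓; end t=270 > t=319? ✗ → no.
R: end t=162 < t=575? ✓; end t=162 >= t=161? ✓; end t=162 > t=319? ✗ → no.
V: end t=357 < t=575? ✓; end t=357 >= t=161? ✓; end t=357 > t=319? ✓ → yes.
Z: end t=379 < t=575? ✓; end t=379 >= t=161? ✓; end t=379 > t=319? ✓ → yes.
Result: C, D, P, V, Z.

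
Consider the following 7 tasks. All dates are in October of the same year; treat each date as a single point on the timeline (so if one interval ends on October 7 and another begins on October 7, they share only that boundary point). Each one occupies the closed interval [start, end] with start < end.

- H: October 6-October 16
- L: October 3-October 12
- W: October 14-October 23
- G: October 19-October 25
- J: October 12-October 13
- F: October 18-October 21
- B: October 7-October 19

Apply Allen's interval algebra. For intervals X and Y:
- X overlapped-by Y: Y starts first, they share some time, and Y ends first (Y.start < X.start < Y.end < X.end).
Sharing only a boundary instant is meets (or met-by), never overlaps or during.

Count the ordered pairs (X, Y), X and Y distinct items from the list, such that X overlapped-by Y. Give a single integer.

8

Checking all 42 ordered pairs for relation 'overlapped-by'; matching pairs in alphabetical order:
(B, H): B overlapped-by H ✓
(B, L): B overlapped-by L ✓
(F, B): F overlapped-by B ✓
(G, F): G overlapped-by F ✓
(G, W): G overlapped-by W ✓
(H, L): H overlapped-by L ✓
(W, B): W overlapped-by B ✓
(W, H): W overlapped-by H ✓
Count: 8.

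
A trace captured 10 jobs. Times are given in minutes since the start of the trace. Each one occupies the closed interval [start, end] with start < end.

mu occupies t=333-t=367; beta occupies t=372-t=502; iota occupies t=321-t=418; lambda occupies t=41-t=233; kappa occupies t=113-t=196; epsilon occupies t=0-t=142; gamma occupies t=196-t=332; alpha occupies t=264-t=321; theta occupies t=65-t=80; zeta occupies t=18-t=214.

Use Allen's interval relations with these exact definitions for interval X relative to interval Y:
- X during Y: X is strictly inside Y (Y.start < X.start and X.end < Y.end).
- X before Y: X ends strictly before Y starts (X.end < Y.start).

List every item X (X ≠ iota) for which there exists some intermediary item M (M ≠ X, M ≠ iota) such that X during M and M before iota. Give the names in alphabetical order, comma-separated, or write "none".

Target iota = [t=321, t=418].
Intermediaries M with M before iota: epsilon, kappa, lambda, theta, zeta.
Via epsilon — items with X during epsilon: theta.
Via kappa — items with X during kappa: none.
Via lambda — items with X during lambda: kappa, theta.
Via theta — items with X during theta: none.
Via zeta — items with X during zeta: kappa, theta.
Union: kappa, theta.

kappa, theta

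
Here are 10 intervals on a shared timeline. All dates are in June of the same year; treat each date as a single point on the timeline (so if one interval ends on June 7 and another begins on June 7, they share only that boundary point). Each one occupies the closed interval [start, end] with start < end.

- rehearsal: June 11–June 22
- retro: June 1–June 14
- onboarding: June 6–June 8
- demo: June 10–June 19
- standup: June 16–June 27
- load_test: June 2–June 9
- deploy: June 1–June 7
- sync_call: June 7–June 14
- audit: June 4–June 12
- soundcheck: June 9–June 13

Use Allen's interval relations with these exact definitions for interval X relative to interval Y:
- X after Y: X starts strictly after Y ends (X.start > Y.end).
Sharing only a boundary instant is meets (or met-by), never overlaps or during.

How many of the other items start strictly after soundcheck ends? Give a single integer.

Target soundcheck = [June 9, June 13].
audit [June 4, June 12] → overlaps → no.
demo [June 10, June 19] → overlapped-by → no.
deploy [June 1, June 7] → before → no.
load_test [June 2, June 9] → meets → no.
onboarding [June 6, June 8] → before → no.
rehearsal [June 11, June 22] → overlapped-by → no.
retro [June 1, June 14] → contains → no.
standup [June 16, June 27] → after → counts.
sync_call [June 7, June 14] → contains → no.
Total: 1.

1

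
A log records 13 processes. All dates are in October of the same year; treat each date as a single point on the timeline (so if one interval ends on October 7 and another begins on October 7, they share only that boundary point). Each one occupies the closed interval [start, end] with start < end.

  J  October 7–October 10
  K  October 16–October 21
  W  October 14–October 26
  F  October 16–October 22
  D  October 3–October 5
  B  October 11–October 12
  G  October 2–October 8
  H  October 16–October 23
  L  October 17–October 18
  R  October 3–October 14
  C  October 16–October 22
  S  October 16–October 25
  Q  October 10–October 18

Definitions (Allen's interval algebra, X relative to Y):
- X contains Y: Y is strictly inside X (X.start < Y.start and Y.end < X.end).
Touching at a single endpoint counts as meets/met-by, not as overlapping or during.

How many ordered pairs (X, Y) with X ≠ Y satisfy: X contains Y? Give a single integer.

Checking all 156 ordered pairs for relation 'contains'; matching pairs in alphabetical order:
(C, L): C contains L ✓
(F, L): F contains L ✓
(G, D): G contains D ✓
(H, L): H contains L ✓
(K, L): K contains L ✓
(Q, B): Q contains B ✓
(R, B): R contains B ✓
(R, J): R contains J ✓
(S, L): S contains L ✓
(W, C): W contains C ✓
(W, F): W contains F ✓
(W, H): W contains H ✓
(W, K): W contains K ✓
(W, L): W contains L ✓
(W, S): W contains S ✓
Count: 15.

15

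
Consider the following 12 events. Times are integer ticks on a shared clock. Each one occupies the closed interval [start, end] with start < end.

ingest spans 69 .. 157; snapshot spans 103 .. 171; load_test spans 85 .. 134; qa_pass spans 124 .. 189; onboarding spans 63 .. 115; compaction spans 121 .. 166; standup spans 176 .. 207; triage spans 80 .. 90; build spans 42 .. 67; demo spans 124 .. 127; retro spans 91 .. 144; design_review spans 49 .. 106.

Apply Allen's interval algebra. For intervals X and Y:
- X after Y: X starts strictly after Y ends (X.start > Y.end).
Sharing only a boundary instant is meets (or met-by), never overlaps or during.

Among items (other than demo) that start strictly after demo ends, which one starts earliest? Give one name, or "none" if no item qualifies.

Target demo = [124, 127].
build [42, 67] → before → excluded.
compaction [121, 166] → contains → excluded.
design_review [49, 106] → before → excluded.
ingest [69, 157] → contains → excluded.
load_test [85, 134] → contains → excluded.
onboarding [63, 115] → before → excluded.
qa_pass [124, 189] → started-by → excluded.
retro [91, 144] → contains → excluded.
snapshot [103, 171] → contains → excluded.
standup [176, 207] → after → candidate.
triage [80, 90] → before → excluded.
Among candidates, earliest start is 176 → standup.

standup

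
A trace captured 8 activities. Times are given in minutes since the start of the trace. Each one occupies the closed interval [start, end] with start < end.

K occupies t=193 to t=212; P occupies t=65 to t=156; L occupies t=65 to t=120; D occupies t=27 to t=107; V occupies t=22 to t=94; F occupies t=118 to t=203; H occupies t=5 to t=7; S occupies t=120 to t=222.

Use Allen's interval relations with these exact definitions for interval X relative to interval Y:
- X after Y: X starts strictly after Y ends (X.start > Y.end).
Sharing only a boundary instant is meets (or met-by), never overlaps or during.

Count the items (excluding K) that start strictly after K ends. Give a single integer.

Target K = [t=193, t=212].
D [t=27, t=107] → before → no.
F [t=118, t=203] → overlaps → no.
H [t=5, t=7] → before → no.
L [t=65, t=120] → before → no.
P [t=65, t=156] → before → no.
S [t=120, t=222] → contains → no.
V [t=22, t=94] → before → no.
Total: 0.

0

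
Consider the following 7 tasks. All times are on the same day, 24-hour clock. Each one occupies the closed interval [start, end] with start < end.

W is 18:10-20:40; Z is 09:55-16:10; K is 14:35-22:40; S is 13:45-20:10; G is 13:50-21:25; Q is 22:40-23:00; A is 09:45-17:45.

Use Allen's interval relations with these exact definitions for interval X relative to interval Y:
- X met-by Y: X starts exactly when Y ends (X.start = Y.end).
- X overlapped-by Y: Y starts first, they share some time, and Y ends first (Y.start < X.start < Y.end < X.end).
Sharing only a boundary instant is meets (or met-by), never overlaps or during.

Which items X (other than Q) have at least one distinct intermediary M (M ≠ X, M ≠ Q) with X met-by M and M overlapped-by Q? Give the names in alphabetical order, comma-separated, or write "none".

Target Q = [22:40, 23:00].
Intermediaries M with M overlapped-by Q: none.
Union: none.

none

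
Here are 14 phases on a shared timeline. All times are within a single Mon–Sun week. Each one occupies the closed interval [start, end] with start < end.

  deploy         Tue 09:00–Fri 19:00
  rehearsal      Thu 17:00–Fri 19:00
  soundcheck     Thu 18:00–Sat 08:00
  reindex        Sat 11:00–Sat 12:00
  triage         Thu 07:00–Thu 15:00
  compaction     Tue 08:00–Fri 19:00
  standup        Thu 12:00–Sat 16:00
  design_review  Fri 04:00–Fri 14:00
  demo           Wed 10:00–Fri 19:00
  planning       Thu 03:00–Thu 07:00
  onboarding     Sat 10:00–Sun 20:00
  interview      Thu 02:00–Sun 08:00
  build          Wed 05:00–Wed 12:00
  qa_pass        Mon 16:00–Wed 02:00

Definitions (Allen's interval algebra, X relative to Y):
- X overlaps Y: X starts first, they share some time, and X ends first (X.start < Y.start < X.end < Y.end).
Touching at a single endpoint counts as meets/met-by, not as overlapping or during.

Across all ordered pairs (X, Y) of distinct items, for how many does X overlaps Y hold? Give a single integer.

Checking all 182 ordered pairs for relation 'overlaps'; matching pairs in alphabetical order:
(build, demo): build overlaps demo ✓
(compaction, interview): compaction overlaps interview ✓
(compaction, soundcheck): compaction overlaps soundcheck ✓
(compaction, standup): compaction overlaps standup ✓
(demo, interview): demo overlaps interview ✓
(demo, soundcheck): demo overlaps soundcheck ✓
(demo, standup): demo overlaps standup ✓
(deploy, interview): deploy overlaps interview ✓
(deploy, soundcheck): deploy overlaps soundcheck ✓
(deploy, standup): deploy overlaps standup ✓
(interview, onboarding): interview overlaps onboarding ✓
(qa_pass, compaction): qa_pass overlaps compaction ✓
(qa_pass, deploy): qa_pass overlaps deploy ✓
(rehearsal, soundcheck): rehearsal overlaps soundcheck ✓
(standup, onboarding): standup overlaps onboarding ✓
(triage, standup): triage overlaps standup ✓
Count: 16.

16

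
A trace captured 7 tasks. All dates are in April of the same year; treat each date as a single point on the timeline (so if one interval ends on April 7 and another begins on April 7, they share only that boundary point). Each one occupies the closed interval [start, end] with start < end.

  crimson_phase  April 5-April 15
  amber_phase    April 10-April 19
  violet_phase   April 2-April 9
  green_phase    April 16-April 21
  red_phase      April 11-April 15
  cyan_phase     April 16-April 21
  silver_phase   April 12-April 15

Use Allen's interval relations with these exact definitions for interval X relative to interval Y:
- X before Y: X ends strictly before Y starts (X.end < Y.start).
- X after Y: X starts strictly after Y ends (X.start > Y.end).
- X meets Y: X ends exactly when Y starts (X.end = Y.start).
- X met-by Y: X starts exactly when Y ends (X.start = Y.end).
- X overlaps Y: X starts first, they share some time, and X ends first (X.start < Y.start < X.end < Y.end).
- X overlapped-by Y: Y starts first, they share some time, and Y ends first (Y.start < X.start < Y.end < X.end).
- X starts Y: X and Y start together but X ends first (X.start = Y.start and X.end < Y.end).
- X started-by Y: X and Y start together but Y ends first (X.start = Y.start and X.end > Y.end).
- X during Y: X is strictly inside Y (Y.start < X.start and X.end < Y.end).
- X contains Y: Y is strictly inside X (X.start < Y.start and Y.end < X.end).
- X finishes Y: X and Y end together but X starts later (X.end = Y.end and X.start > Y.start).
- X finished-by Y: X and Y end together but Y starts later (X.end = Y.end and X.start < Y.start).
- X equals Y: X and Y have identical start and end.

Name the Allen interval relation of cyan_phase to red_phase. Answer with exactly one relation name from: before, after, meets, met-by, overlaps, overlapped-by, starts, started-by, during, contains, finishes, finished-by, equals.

after

cyan_phase = [April 16, April 21]; red_phase = [April 11, April 15].
Compare endpoints: cyan_phase.start > red_phase.start, cyan_phase.start > red_phase.end, cyan_phase.end > red_phase.start, cyan_phase.end > red_phase.end.
That pattern is 'after'.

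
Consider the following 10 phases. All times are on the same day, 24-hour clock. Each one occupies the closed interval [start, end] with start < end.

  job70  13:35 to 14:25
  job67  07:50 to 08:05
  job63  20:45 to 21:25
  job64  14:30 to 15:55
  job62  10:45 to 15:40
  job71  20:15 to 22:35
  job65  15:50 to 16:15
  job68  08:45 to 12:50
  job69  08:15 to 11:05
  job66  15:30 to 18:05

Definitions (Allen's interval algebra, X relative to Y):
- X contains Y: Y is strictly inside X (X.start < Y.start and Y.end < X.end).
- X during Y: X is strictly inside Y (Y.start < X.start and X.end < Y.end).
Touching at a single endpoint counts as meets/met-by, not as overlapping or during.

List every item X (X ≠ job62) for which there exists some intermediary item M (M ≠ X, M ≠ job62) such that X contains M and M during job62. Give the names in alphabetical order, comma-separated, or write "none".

none

Target job62 = [10:45, 15:40].
Intermediaries M with M during job62: job70.
Via job70 — items with X contains job70: none.
Union: none.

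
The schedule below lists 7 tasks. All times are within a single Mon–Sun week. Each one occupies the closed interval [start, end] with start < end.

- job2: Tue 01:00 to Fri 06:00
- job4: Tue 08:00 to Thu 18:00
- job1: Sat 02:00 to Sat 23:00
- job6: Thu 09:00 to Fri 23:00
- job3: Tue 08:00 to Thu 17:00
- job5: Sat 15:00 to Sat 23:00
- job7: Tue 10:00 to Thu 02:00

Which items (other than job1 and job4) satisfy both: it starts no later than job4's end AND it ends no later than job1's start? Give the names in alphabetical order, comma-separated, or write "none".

Conditions: its start is no later than job4's end (X.start <= Thu 18:00) AND its end is no later than job1's start (X.end <= Sat 02:00).
job2: start Tue 01:00 <= Thu 18:00? ✓; end Fri 06:00 <= Sat 02:00? ✓ → yes.
job3: start Tue 08:00 <= Thu 18:00? ✓; end Thu 17:00 <= Sat 02:00? ✓ → yes.
job5: start Sat 15:00 <= Thu 18:00? ✗; end Sat 23:00 <= Sat 02:00? ✗ → no.
job6: start Thu 09:00 <= Thu 18:00? ✓; end Fri 23:00 <= Sat 02:00? ✓ → yes.
job7: start Tue 10:00 <= Thu 18:00? ✓; end Thu 02:00 <= Sat 02:00? ✓ → yes.
Result: job2, job3, job6, job7.

job2, job3, job6, job7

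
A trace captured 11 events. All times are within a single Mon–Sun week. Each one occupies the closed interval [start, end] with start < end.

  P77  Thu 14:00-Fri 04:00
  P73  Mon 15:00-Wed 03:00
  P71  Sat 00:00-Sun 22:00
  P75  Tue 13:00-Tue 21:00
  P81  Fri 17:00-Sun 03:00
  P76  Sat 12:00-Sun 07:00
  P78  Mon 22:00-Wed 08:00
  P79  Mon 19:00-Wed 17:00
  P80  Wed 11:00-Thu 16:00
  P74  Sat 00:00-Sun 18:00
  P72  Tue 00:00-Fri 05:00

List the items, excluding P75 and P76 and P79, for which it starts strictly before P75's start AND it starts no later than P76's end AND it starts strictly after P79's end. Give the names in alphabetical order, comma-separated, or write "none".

none

Conditions: its start is strictly before P75's start (X.start < Tue 13:00) AND its start is no later than P76's end (X.start <= Sun 07:00) AND its start is strictly after P79's end (X.start > Wed 17:00).
P71: start Sat 00:00 < Tue 13:00? ✗; start Sat 00:00 <= Sun 07:00? ✓; start Sat 00:00 > Wed 17:00? ✓ → no.
P72: start Tue 00:00 < Tue 13:00? ✓; start Tue 00:00 <= Sun 07:00? ✓; start Tue 00:00 > Wed 17:00? ✗ → no.
P73: start Mon 15:00 < Tue 13:00? ✓; start Mon 15:00 <= Sun 07:00? ✓; start Mon 15:00 > Wed 17:00? ✗ → no.
P74: start Sat 00:00 < Tue 13:00? ✗; start Sat 00:00 <= Sun 07:00? ✓; start Sat 00:00 > Wed 17:00? ✓ → no.
P77: start Thu 14:00 < Tue 13:00? ✗; start Thu 14:00 <= Sun 07:00? ✓; start Thu 14:00 > Wed 17:00? ✓ → no.
P78: start Mon 22:00 < Tue 13:00? ✓; start Mon 22:00 <= Sun 07:00? ✓; start Mon 22:00 > Wed 17:00? ✗ → no.
P80: start Wed 11:00 < Tue 13:00? ✗; start Wed 11:00 <= Sun 07:00? ✓; start Wed 11:00 > Wed 17:00? ✗ → no.
P81: start Fri 17:00 < Tue 13:00? ✗; start Fri 17:00 <= Sun 07:00? ✓; start Fri 17:00 > Wed 17:00? ✓ → no.
Result: none.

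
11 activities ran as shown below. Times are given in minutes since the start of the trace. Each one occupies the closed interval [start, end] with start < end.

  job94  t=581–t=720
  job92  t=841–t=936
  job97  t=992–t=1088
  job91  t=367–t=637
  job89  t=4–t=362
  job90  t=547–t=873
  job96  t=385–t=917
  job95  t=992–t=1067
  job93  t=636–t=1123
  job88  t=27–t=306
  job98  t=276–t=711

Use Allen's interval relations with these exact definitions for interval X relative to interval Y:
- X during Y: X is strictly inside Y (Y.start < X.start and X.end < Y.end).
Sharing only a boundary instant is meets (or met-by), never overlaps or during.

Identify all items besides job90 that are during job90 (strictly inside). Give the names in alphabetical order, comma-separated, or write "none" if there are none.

Target job90 = [t=547, t=873].
job88 [t=27, t=306] → before → no.
job89 [t=4, t=362] → before → no.
job91 [t=367, t=637] → overlaps → no.
job92 [t=841, t=936] → overlapped-by → no.
job93 [t=636, t=1123] → overlapped-by → no.
job94 [t=581, t=720] → during → yes.
job95 [t=992, t=1067] → after → no.
job96 [t=385, t=917] → contains → no.
job97 [t=992, t=1088] → after → no.
job98 [t=276, t=711] → overlaps → no.
Result: job94.

job94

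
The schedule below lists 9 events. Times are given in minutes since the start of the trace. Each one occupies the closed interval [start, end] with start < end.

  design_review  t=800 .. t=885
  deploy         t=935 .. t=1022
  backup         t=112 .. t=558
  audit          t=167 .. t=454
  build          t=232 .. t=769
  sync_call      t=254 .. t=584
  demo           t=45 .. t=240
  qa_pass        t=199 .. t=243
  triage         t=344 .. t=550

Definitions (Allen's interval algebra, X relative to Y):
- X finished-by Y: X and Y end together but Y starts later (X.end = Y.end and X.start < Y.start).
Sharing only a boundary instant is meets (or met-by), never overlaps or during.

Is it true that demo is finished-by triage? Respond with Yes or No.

demo = [t=45, t=240], triage = [t=344, t=550].
Actual relation of demo to triage: before.
Asked whether 'finished-by' holds → No.

No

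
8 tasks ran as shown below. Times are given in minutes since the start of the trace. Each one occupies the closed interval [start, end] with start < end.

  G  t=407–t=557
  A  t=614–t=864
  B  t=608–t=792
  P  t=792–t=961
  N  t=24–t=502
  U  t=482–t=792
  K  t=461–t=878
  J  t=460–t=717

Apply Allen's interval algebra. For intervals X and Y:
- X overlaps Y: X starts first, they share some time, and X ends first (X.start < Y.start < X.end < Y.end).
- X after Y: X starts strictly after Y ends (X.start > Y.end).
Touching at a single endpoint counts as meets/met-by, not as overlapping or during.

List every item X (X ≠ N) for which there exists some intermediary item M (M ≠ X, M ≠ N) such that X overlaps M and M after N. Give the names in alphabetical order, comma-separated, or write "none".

A, B, J, K, U

Target N = [t=24, t=502].
Intermediaries M with M after N: A, B, P.
Via A — items with X overlaps A: B, J, U.
Via B — items with X overlaps B: J.
Via P — items with X overlaps P: A, K.
Union: A, B, J, K, U.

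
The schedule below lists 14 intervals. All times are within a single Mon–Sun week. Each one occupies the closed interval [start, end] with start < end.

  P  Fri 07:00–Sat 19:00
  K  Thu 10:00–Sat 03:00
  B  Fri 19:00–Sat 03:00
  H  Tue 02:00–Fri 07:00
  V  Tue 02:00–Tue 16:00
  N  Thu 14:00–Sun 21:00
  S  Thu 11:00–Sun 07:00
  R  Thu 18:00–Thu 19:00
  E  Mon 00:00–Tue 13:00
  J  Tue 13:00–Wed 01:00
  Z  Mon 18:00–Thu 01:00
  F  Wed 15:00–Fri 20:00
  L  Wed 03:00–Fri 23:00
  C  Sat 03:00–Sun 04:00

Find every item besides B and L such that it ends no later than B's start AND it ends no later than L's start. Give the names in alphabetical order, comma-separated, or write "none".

E, J, V

Conditions: its end is no later than B's start (X.end <= Fri 19:00) AND its end is no later than L's start (X.end <= Wed 03:00).
C: end Sun 04:00 <= Fri 19:00? ✗; end Sun 04:00 <= Wed 03:00? ✗ → no.
E: end Tue 13:00 <= Fri 19:00? ✓; end Tue 13:00 <= Wed 03:00? ✓ → yes.
F: end Fri 20:00 <= Fri 19:00? ✗; end Fri 20:00 <= Wed 03:00? ✗ → no.
H: end Fri 07:00 <= Fri 19:00? ✓; end Fri 07:00 <= Wed 03:00? ✗ → no.
J: end Wed 01:00 <= Fri 19:00? ✓; end Wed 01:00 <= Wed 03:00? ✓ → yes.
K: end Sat 03:00 <= Fri 19:00? ✗; end Sat 03:00 <= Wed 03:00? ✗ → no.
N: end Sun 21:00 <= Fri 19:00? ✗; end Sun 21:00 <= Wed 03:00? ✗ → no.
P: end Sat 19:00 <= Fri 19:00? ✗; end Sat 19:00 <= Wed 03:00? ✗ → no.
R: end Thu 19:00 <= Fri 19:00? ✓; end Thu 19:00 <= Wed 03:00? ✗ → no.
S: end Sun 07:00 <= Fri 19:00? ✗; end Sun 07:00 <= Wed 03:00? ✗ → no.
V: end Tue 16:00 <= Fri 19:00? ✓; end Tue 16:00 <= Wed 03:00? ✓ → yes.
Z: end Thu 01:00 <= Fri 19:00? ✓; end Thu 01:00 <= Wed 03:00? ✗ → no.
Result: E, J, V.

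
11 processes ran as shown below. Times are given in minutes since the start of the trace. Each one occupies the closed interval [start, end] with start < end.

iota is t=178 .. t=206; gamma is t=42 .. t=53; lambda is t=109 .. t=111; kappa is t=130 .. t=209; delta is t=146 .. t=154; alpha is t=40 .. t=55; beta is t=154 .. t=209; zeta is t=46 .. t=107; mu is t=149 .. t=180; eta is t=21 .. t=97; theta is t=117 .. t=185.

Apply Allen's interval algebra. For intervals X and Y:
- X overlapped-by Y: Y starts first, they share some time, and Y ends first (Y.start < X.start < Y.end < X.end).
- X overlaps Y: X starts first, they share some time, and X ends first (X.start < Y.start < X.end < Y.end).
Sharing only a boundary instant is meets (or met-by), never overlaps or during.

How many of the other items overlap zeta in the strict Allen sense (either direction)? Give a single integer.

Target zeta = [t=46, t=107].
alpha [t=40, t=55] → overlaps → counts.
beta [t=154, t=209] → after → no.
delta [t=146, t=154] → after → no.
eta [t=21, t=97] → overlaps → counts.
gamma [t=42, t=53] → overlaps → counts.
iota [t=178, t=206] → after → no.
kappa [t=130, t=209] → after → no.
lambda [t=109, t=111] → after → no.
mu [t=149, t=180] → after → no.
theta [t=117, t=185] → after → no.
Total: 3.

3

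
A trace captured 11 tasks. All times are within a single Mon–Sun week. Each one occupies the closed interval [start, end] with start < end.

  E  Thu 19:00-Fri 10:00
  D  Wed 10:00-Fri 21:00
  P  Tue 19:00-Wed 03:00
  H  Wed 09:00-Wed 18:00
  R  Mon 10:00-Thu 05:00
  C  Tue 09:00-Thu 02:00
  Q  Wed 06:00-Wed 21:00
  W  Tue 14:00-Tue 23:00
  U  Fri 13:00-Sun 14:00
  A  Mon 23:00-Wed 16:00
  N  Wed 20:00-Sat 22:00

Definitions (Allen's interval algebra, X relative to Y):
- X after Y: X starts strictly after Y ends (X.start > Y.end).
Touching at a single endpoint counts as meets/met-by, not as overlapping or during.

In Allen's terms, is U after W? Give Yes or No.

Yes

U = [Fri 13:00, Sun 14:00], W = [Tue 14:00, Tue 23:00].
Actual relation of U to W: after.
Asked whether 'after' holds → Yes.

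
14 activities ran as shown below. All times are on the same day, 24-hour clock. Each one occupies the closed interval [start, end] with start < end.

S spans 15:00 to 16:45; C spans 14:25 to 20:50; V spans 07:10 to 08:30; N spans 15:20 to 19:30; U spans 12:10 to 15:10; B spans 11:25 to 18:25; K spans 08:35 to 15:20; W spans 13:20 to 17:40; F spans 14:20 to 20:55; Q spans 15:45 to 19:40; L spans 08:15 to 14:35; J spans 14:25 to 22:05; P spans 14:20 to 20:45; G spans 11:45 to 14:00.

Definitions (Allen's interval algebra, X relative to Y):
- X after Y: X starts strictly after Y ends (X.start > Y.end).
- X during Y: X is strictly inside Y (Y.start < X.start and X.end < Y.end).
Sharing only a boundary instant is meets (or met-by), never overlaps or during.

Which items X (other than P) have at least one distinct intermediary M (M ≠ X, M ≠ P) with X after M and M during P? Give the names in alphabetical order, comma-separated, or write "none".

none

Target P = [14:20, 20:45].
Intermediaries M with M during P: N, Q, S.
Via N — items with X after N: none.
Via Q — items with X after Q: none.
Via S — items with X after S: none.
Union: none.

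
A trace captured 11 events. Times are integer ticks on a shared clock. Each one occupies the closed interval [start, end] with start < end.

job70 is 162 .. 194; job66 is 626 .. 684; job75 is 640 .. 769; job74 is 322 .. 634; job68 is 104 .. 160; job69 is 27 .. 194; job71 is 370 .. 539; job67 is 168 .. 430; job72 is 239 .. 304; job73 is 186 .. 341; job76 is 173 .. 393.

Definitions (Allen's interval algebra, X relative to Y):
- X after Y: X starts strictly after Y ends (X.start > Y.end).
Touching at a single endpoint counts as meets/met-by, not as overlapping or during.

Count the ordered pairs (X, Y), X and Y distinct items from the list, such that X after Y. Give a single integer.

Checking all 110 ordered pairs for relation 'after'; matching pairs in alphabetical order:
(job66, job67): job66 after job67 ✓
(job66, job68): job66 after job68 ✓
(job66, job69): job66 after job69 ✓
(job66, job70): job66 after job70 ✓
(job66, job71): job66 after job71 ✓
(job66, job72): job66 after job72 ✓
(job66, job73): job66 after job73 ✓
(job66, job76): job66 after job76 ✓
(job67, job68): job67 after job68 ✓
(job70, job68): job70 after job68 ✓
(job71, job68): job71 after job68 ✓
(job71, job69): job71 after job69 ✓
(job71, job70): job71 after job70 ✓
(job71, job72): job71 after job72 ✓
(job71, job73): job71 after job73 ✓
(job72, job68): job72 after job68 ✓
(job72, job69): job72 after job69 ✓
(job72, job70): job72 after job70 ✓
(job73, job68): job73 after job68 ✓
(job74, job68): job74 after job68 ✓
(job74, job69): job74 after job69 ✓
(job74, job70): job74 after job70 ✓
(job74, job72): job74 after job72 ✓
(job75, job67): job75 after job67 ✓
... plus 9 further pairs not listed.
Count: 33.

33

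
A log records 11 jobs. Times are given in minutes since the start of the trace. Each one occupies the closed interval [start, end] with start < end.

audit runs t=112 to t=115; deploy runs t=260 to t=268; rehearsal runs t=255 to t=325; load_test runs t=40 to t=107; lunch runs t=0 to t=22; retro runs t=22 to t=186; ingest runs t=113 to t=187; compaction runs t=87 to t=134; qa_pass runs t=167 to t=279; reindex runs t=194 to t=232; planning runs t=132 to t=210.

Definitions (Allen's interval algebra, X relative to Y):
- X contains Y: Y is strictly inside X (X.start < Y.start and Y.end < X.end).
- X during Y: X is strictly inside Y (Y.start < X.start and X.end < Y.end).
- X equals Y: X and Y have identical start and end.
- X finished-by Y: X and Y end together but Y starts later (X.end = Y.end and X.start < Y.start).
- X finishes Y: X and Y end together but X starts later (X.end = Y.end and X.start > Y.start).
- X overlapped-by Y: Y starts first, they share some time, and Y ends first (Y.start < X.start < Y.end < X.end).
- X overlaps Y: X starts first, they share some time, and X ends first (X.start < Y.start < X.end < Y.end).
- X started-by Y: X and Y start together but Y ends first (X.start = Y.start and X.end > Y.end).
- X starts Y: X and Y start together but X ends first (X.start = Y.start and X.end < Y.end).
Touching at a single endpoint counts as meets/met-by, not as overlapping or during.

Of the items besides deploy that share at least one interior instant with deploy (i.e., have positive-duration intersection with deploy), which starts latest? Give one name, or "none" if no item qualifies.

rehearsal

Target deploy = [t=260, t=268].
audit [t=112, t=115] → before → excluded.
compaction [t=87, t=134] → before → excluded.
ingest [t=113, t=187] → before → excluded.
load_test [t=40, t=107] → before → excluded.
lunch [t=0, t=22] → before → excluded.
planning [t=132, t=210] → before → excluded.
qa_pass [t=167, t=279] → contains → candidate.
rehearsal [t=255, t=325] → contains → candidate.
reindex [t=194, t=232] → before → excluded.
retro [t=22, t=186] → before → excluded.
Among candidates, latest start is t=255 → rehearsal.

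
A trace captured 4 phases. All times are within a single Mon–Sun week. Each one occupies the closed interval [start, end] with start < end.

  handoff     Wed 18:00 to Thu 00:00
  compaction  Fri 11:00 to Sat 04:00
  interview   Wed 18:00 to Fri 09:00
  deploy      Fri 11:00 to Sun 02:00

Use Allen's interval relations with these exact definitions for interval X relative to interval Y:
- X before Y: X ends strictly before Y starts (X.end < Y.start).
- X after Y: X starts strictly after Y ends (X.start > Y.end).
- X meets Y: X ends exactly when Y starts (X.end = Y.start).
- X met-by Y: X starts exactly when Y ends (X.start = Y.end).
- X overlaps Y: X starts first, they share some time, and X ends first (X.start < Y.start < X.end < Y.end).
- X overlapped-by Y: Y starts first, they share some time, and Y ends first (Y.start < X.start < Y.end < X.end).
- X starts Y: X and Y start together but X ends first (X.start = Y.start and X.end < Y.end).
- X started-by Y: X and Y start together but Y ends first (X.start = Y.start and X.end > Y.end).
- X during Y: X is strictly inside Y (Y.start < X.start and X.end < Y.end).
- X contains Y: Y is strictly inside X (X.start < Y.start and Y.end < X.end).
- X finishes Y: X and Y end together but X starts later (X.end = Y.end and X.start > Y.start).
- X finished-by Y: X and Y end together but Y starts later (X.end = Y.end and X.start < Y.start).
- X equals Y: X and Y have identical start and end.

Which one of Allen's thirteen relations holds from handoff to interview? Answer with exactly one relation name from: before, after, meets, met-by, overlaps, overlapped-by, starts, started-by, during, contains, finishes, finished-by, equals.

handoff = [Wed 18:00, Thu 00:00]; interview = [Wed 18:00, Fri 09:00].
Compare endpoints: handoff.start = interview.start, handoff.start < interview.end, handoff.end > interview.start, handoff.end < interview.end.
That pattern is 'starts'.

starts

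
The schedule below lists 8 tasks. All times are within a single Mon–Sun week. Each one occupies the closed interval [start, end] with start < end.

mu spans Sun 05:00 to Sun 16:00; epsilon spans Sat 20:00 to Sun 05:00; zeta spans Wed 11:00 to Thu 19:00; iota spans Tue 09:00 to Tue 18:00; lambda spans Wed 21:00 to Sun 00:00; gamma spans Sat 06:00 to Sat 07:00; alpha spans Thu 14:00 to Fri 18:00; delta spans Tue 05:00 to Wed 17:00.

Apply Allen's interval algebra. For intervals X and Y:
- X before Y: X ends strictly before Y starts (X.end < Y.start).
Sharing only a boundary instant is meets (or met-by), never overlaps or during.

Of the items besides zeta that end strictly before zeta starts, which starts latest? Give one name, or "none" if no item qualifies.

Target zeta = [Wed 11:00, Thu 19:00].
alpha [Thu 14:00, Fri 18:00] → overlapped-by → excluded.
delta [Tue 05:00, Wed 17:00] → overlaps → excluded.
epsilon [Sat 20:00, Sun 05:00] → after → excluded.
gamma [Sat 06:00, Sat 07:00] → after → excluded.
iota [Tue 09:00, Tue 18:00] → before → candidate.
lambda [Wed 21:00, Sun 00:00] → overlapped-by → excluded.
mu [Sun 05:00, Sun 16:00] → after → excluded.
Among candidates, latest start is Tue 09:00 → iota.

iota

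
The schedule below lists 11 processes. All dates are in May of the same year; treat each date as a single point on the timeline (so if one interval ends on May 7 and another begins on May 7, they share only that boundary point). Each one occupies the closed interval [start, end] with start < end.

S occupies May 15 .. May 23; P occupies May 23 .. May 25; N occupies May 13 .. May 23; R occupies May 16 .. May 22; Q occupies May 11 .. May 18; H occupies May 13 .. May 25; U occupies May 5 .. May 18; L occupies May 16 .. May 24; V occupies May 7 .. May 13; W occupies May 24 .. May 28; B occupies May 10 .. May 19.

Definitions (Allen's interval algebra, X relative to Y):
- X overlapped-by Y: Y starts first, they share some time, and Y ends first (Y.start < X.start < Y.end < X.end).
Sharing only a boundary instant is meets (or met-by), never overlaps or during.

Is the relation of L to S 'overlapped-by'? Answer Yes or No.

Yes

L = [May 16, May 24], S = [May 15, May 23].
Actual relation of L to S: overlapped-by.
Asked whether 'overlapped-by' holds → Yes.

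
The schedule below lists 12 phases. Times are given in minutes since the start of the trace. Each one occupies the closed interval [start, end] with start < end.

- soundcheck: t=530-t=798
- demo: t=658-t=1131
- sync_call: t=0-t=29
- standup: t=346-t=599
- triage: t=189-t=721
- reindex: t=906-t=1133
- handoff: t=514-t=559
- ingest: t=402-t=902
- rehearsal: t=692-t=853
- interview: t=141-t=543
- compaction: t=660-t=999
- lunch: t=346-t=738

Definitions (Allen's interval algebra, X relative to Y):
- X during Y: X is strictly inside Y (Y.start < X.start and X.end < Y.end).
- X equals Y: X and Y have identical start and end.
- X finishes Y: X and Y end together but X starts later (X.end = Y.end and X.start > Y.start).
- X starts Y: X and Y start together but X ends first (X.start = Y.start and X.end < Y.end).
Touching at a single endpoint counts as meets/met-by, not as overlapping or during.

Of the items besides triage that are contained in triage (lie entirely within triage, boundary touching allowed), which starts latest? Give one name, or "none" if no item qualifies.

handoff

Target triage = [t=189, t=721].
compaction [t=660, t=999] → overlapped-by → excluded.
demo [t=658, t=1131] → overlapped-by → excluded.
handoff [t=514, t=559] → during → candidate.
ingest [t=402, t=902] → overlapped-by → excluded.
interview [t=141, t=543] → overlaps → excluded.
lunch [t=346, t=738] → overlapped-by → excluded.
rehearsal [t=692, t=853] → overlapped-by → excluded.
reindex [t=906, t=1133] → after → excluded.
soundcheck [t=530, t=798] → overlapped-by → excluded.
standup [t=346, t=599] → during → candidate.
sync_call [t=0, t=29] → before → excluded.
Among candidates, latest start is t=514 → handoff.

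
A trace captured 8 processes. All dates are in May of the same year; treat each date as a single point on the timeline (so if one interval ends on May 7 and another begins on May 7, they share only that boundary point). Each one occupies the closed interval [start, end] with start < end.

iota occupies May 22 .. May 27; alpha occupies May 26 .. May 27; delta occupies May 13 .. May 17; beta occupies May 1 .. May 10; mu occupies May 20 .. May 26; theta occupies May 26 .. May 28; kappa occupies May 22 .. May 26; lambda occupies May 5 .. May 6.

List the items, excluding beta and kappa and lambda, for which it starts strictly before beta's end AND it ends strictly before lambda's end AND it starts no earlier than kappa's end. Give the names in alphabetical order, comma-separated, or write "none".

none

Conditions: its start is strictly before beta's end (X.start < May 10) AND its end is strictly before lambda's end (X.end < May 6) AND its start is no earlier than kappa's end (X.start >= May 26).
alpha: start May 26 < May 10? ✗; end May 27 < May 6? ✗; start May 26 >= May 26? ✓ → no.
delta: start May 13 < May 10? ✗; end May 17 < May 6? ✗; start May 13 >= May 26? ✗ → no.
iota: start May 22 < May 10? ✗; end May 27 < May 6? ✗; start May 22 >= May 26? ✗ → no.
mu: start May 20 < May 10? ✗; end May 26 < May 6? ✗; start May 20 >= May 26? ✗ → no.
theta: start May 26 < May 10? ✗; end May 28 < May 6? ✗; start May 26 >= May 26? ✓ → no.
Result: none.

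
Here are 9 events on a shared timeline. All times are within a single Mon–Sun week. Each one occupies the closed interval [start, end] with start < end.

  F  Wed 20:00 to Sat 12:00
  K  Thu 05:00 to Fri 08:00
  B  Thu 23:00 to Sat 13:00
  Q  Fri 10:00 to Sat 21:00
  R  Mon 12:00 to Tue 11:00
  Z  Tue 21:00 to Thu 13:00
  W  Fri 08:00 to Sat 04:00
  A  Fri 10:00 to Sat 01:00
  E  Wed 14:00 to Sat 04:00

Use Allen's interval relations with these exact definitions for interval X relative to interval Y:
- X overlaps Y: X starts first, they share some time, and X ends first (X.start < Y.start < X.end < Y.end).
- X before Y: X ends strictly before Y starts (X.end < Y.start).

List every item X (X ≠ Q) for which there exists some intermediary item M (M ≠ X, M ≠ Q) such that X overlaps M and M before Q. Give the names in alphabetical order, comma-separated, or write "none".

Target Q = [Fri 10:00, Sat 21:00].
Intermediaries M with M before Q: K, R, Z.
Via K — items with X overlaps K: Z.
Via R — items with X overlaps R: none.
Via Z — items with X overlaps Z: none.
Union: Z.

Z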